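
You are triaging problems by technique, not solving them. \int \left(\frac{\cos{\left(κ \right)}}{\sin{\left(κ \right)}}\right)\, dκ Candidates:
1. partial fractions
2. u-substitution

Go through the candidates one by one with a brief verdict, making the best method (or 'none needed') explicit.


Diagnosis: u-substitution — a chain-rule shadow: \cos{\left(κ \right)} alongside a function of \sin{\left(κ \right)} means u = \sin{\left(κ \right)} unwinds the composition in one step.
- partial fractions: there is no rational-function structure to decompose.
- u-substitution — yes — fits the structure here.


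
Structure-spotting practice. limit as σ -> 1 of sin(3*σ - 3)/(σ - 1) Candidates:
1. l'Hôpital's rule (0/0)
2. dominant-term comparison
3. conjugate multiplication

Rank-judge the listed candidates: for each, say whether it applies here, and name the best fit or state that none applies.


Best approach: l'Hôpital's rule (0/0) — plug in 1: top and bottom both hit zero, so differentiate each and retry. Expanding numerator and denominator to first order gives the same value — the rule automates exactly that.
- l'Hôpital's rule (0/0): yes, a natural case for it.
- dominant-term comparison — no dominant power emerges to decide the limit by degree comparison.
- conjugate multiplication: rationalization has no target — no divergent radical difference appears.


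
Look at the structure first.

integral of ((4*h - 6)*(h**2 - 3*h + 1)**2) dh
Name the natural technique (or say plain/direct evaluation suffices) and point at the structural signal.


Best approach: u-substitution — collected, the integrand has one factor that is, up to a constant, the derivative of an inner expression the rest depends on — substitute for that inner expression. A patient expand-and-integrate also lands it; recognizing the inner expression is the shortcut.


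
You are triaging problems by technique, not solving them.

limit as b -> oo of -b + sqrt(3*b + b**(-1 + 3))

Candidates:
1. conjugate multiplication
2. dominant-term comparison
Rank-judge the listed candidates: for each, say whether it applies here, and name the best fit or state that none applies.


Method: conjugate multiplication — an infinity-minus-infinity difference with a surviving radical — multiply by the conjugate to cancel the divergence.
- conjugate multiplication: yes, a natural case for it.
- dominant-term comparison: no dominant-degree comparison decides it.


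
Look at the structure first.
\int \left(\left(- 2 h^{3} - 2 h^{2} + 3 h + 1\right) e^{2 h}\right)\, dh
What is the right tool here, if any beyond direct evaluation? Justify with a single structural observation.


Best approach: integration by parts — a polynomial - 2 h^{3} - 2 h^{2} + 3 h + 1 against the kernel e^{2 h} is the signature bounded-ladder case for integration by parts.


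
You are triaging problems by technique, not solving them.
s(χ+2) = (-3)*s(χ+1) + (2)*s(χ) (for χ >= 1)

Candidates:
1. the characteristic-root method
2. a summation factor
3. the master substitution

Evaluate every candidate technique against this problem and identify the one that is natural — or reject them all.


Method: the characteristic-root method — fixed numeric weights on consecutive terms and no forcing term added: the root method in its home territory.
- the characteristic-root method: applicable, and directly so.
- a summation factor — a summation factor telescopes one-step recursions; this one carries higher-order memory.
- the master substitution: there is no divide-the-index recursive argument.


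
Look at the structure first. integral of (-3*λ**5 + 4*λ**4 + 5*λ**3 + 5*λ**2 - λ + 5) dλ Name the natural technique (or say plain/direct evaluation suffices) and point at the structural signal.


Technique: no special technique — the integrand is a sum of constant multiples of powers of λ — integrate term by term.


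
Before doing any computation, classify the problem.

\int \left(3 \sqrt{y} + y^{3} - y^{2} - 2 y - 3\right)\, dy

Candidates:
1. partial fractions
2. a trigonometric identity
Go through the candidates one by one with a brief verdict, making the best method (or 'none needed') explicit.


Best approach: no special technique — scan for structure and find none: constant multiples of powers of y, integrate directly.
- partial fractions — there is no rational-function structure to decompose.
- a trigonometric identity — with no trigonometric functions present, identity rewriting has no target.


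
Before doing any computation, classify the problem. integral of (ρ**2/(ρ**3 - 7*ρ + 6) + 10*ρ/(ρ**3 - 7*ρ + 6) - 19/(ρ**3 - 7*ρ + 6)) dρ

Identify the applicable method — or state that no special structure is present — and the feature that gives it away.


Diagnosis: partial fractions — the denominator ρ**3 - 7*ρ + 6 factors, so the quotient decomposes into elementary partial fractions term by term.


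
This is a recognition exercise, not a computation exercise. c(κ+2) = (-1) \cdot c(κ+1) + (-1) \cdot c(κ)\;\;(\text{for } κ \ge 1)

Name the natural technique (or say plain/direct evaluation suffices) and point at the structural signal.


Best approach: the characteristic-root method — this is the constant-coefficient homogeneous case — the whole solution in κ reduces to a polynomial's roots.


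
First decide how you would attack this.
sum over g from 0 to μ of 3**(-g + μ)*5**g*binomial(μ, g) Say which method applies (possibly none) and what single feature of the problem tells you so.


Verdict: the binomial theorem — the binomial coefficients weight matched powers of 5 and 3, which is exactly the expansion of a binomial power.


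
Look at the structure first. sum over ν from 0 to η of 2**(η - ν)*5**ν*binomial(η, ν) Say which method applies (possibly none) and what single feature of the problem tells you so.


Diagnosis: the binomial theorem — binomial(η, ν) weighting matched powers of 5 and 2 is the expanded form of (5 + 2)^η — fold it back up.


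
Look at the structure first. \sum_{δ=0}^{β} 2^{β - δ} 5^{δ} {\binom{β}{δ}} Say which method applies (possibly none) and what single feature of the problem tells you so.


Technique: the binomial theorem — binomial coefficients against complementary powers of 5 and 2: recognize the binomial expansion and resum.


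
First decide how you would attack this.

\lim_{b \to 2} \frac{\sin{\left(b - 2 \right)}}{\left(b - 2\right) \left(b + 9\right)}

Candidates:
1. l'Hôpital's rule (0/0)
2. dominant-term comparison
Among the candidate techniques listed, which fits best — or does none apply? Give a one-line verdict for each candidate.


Diagnosis: l'Hôpital's rule (0/0) — plug in 2: top and bottom both hit zero, so differentiate each and retry. Known elementary limits would finish this too — the rule just bypasses the case analysis.
- l'Hôpital's rule (0/0) — applies; the problem has the shape this method handles.
- dominant-term comparison: no dominant-degree comparison decides it.


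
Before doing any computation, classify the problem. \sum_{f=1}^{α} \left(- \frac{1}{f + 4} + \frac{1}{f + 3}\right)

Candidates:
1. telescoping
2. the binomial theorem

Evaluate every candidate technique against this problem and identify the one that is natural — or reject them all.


Diagnosis: telescoping — write out three consecutive terms and watch the interior cancel: the advanced copy one term subtracts reappears as the very next term's leading piece, pair after pair.
- telescoping: yes, a natural case for it.
- the binomial theorem — the terms do not reassemble into a binomial power.


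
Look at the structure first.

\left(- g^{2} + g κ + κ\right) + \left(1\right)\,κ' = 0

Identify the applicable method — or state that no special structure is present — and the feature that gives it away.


Best approach: a linear integrating factor — the unknown enters only to the first power against a nonzero forcing term — the integrating-factor template applies directly.


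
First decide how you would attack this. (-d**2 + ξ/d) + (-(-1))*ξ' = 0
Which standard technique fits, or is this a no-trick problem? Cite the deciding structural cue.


Diagnosis: a linear integrating factor — the unknown enters only to the first power against a nonzero forcing term — the integrating-factor template applies directly.


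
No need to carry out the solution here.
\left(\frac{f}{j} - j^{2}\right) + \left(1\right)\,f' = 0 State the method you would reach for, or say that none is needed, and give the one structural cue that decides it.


Verdict: a linear integrating factor — linear in the unknown with genuine forcing: multiply through by the exponential of the integrated coefficient and the left side closes into one derivative.


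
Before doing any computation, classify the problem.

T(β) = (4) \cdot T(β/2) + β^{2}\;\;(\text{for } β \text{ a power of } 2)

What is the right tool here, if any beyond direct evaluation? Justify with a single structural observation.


Method: the master substitution — the argument contracts 2-fold per step: reindex β exponentially and solve the linear recurrence in the new index.


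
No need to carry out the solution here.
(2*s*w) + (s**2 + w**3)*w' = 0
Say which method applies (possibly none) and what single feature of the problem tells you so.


Technique: the exact-equation method — take the mixed partials of 2*s*w and s**2 + w**3: they are equal, which certifies an exact differential.


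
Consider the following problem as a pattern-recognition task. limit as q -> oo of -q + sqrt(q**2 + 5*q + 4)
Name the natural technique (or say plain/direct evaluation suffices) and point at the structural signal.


Verdict: conjugate multiplication — both pieces blow up but their difference is finite; the conjugate trick rationalizes sqrt(q**2 + 5*q + 4) - q.


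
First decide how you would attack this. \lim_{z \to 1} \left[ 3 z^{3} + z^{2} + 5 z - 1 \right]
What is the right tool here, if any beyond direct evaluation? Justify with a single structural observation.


Verdict: no special technique — the expression is continuous at the evaluation point — substitute directly; no indeterminate form appears.


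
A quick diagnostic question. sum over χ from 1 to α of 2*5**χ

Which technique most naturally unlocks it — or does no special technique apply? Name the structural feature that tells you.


Diagnosis: the geometric series formula — the ratio of consecutive terms is the constant 5, independent of the index — a geometric sum.


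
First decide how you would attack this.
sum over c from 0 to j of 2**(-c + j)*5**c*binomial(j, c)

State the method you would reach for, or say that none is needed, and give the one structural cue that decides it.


Method: the binomial theorem — the binomial coefficients weight matched powers of 5 and 2, which is exactly the expansion of a binomial power.


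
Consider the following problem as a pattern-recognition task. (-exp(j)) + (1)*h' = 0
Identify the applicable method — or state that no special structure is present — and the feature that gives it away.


Diagnosis: no special technique — solved for the derivative, h never appears on the right — this is a direct integration in j, not a differential-equations problem at heart.


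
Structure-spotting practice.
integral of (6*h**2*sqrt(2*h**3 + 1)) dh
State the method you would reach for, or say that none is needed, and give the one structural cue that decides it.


Diagnosis: u-substitution — read it as f(2*h**3 + 1) times a constant multiple of d(2*h**3 + 1): one substitution, u = 2*h**3 + 1, finishes it.


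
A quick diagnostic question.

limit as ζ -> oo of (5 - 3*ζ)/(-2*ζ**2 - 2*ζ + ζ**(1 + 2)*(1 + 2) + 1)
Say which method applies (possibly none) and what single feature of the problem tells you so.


Technique: dominant-term comparison — divide by the highest power of ζ present: lower-order terms vanish and the dominant ratio remains. As a single quotient, the ∞/∞ shape would yield to repeated differentiation as well — the growth comparison gets there in one look.


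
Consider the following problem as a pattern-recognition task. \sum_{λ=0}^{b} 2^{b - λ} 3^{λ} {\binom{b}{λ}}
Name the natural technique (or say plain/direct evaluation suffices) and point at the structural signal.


Diagnosis: the binomial theorem — binomial coefficients against complementary powers of 3 and 2: recognize the binomial expansion and resum.


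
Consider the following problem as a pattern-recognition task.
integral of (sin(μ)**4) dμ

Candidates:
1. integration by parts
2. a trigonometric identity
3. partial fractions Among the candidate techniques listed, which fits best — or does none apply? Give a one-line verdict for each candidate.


Diagnosis: a trigonometric identity — sin(μ)**4 is the textbook power-reduction case — identities first, antiderivatives second.
- integration by parts: not the fit here: there is no polynomial factor to ladder down — parts can still close the trigonometric product by recursion, though the identity rewrite is the direct route.
- a trigonometric identity: applies; the problem has the shape this method handles.
- partial fractions — the expression is not a ratio of polynomials that decomposes further.


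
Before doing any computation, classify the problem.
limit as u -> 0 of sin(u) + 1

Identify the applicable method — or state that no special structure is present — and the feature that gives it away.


Method: no special technique — the function is continuous at 0; evaluation is itself the limit, no machinery required.


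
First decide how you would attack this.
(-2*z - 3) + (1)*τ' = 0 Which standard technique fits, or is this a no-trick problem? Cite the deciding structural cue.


Technique: no special technique — the slope is a pure function of z; integrate both sides and be done.


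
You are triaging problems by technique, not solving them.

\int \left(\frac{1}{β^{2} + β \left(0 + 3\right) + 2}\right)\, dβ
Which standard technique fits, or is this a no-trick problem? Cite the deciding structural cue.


Verdict: partial fractions — the bottom, (β^{2} + β \left(0 + 3\right) + 2), comes apart into simple factors, and a proper rational function over split factors decomposes.


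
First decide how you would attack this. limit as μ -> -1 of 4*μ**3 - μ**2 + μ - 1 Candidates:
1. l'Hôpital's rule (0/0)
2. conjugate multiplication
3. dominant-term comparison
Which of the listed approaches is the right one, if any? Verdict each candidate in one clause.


Best approach: no special technique — the function is continuous at -1; evaluation is itself the limit, no machinery required.
- l'Hôpital's rule (0/0): substituting the point gives a finite value outright — there is no indeterminate clash to repair.
- conjugate multiplication — the conjugate move applies to radical differences, which this is not.
- dominant-term comparison — this limit is not decided by comparing leading-term growth at infinity.


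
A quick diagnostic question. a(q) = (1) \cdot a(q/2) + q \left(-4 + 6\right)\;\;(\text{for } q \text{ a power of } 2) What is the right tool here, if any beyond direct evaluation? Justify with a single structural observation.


Best approach: the master substitution — the argument contracts 2-fold per step: reindex q exponentially and solve the linear recurrence in the new index.


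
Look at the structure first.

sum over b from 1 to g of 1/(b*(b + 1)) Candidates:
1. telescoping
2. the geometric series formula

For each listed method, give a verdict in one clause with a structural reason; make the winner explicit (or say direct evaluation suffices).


Verdict: telescoping — split 1/(b*(b + 1)) by partial fractions and the pieces are one function at shifted arguments — interior terms cancel.
- telescoping: yes — fits the structure here.
- the geometric series formula: the term-to-term ratio changes with the index, so the geometric formula cannot close it.


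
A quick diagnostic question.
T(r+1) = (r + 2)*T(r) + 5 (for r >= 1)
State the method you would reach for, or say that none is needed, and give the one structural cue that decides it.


Verdict: a summation factor — it is first-order linear but the coefficient r + 2 depends on the index, so multiply through by a summation factor to telescope it.


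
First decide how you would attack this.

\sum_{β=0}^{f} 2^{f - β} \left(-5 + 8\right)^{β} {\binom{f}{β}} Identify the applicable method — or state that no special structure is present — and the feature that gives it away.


Diagnosis: the binomial theorem — terms weighting {\binom{f}{β}} against matched powers of (-5 + 8) and 2 reassemble into ((-5 + 8) + 2)^f by the binomial theorem.


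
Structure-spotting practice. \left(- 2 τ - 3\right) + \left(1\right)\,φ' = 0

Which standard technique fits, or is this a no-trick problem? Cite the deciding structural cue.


Technique: no special technique — the slope is a pure function of τ; integrate both sides and be done.


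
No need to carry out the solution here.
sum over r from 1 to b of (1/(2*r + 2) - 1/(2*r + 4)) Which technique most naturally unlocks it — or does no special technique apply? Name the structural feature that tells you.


Best approach: telescoping — write out three consecutive terms and watch the interior cancel: the advanced copy one term subtracts reappears as the very next term's leading piece, pair after pair.


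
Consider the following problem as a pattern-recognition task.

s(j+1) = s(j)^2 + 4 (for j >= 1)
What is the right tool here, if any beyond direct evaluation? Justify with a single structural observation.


Technique: no special technique — each new value is a nonlinear function of earlier ones — scaling arguments and superposition both fail.


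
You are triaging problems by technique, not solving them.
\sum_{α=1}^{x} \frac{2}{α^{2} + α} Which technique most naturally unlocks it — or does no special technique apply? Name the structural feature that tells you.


Verdict: telescoping — \frac{2}{α^{2} + α} hides a difference of shifted reciprocals — decompose it and the middle of the sum vanishes.


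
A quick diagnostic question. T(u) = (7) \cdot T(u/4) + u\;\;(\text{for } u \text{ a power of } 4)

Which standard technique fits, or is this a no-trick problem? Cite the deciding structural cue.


Best approach: the master substitution — the argument shrinks by the factor 4, so measure the index on a logarithmic scale and the recursion becomes a shift.


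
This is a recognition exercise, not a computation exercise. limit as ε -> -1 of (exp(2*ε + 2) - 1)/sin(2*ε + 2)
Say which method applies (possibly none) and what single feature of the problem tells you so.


Method: l'Hôpital's rule (0/0) — numerator and denominator both vanish at -1 — a genuine 0/0 form, which is exactly when l'Hôpital applies. A first-order expansion at the point is an equally standard path; the rule packages it.


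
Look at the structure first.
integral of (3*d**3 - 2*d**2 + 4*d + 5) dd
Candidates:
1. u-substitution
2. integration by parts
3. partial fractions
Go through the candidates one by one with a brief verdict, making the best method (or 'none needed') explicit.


Method: no special technique — every term is a constant multiple of a power of d; term-wise power-rule integration needs no preliminary transformation.
- u-substitution: no substitution does more than relabel what direct integration already handles.
- integration by parts: parts would only shuffle a directly integrable integrand.
- partial fractions — the expression is not a ratio of polynomials that decomposes further.


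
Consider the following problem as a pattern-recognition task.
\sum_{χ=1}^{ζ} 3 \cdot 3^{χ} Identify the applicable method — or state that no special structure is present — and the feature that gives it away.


Technique: the geometric series formula — term-over-term division gives 3 every time — index-free ratio, geometric sum formula applies.


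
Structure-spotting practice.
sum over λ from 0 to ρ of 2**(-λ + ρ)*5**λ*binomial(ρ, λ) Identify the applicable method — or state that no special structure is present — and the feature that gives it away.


Technique: the binomial theorem — terms weighting binomial(ρ, λ) against matched powers of 5 and 2 reassemble into (5 + 2)^ρ by the binomial theorem.


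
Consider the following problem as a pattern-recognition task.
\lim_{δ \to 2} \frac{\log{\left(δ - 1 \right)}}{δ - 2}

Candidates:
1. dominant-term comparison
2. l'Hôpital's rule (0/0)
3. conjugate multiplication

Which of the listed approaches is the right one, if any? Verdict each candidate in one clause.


Verdict: l'Hôpital's rule (0/0) — plug in 2: top and bottom both hit zero, so differentiate each and retry. A local series expansion at the point resolves it as well; the rule is the packaged version of that step.
- dominant-term comparison — this is not a rational comparison of growth rates at infinity.
- l'Hôpital's rule (0/0): yes, a natural case for it.
- conjugate multiplication: no divergent radical difference is present for a conjugate pair to cancel.


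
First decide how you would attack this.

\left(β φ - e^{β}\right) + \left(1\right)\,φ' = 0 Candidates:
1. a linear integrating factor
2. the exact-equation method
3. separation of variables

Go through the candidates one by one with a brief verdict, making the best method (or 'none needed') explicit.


Technique: a linear integrating factor — linear in the unknown with genuine forcing: multiply through by the exponential of the integrated coefficient and the left side closes into one derivative.
- a linear integrating factor: yes, a natural case for it.
- the exact-equation method: the mixed-partials test fails on this split — it is not an exact differential as presented.
- separation of variables — the two dependences are entangled, not a clean product of one-variable pieces.


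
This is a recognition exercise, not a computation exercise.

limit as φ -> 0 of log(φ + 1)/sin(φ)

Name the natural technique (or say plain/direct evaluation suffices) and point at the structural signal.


Method: l'Hôpital's rule (0/0) — both numerator and denominator vanish at 0: the genuine 0/0 indeterminate that l'Hôpital exists for. Known elementary limits would finish this too — the rule just bypasses the case analysis.


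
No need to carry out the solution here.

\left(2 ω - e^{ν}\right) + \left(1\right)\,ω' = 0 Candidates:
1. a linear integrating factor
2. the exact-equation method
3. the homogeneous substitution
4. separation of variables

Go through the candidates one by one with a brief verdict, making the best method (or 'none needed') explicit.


Technique: a linear integrating factor — ω appears only to the first power with coefficient 2 — the classic integrating-factor setup.
- a linear integrating factor — yes — fits the structure here.
- the exact-equation method — the mixed partial derivatives differ, so the left side is not a total differential.
- the homogeneous substitution — the slope is not a function of the ratio of the variables alone.
- separation of variables: the two dependences are entangled, not a clean product of one-variable pieces.


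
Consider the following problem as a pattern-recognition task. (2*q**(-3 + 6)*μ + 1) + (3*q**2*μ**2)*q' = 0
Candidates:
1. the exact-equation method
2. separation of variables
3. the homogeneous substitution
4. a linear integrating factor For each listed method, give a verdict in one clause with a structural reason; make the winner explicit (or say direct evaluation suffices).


Diagnosis: the exact-equation method — equality of cross partials is the green light — assemble the potential function term by term.
- the exact-equation method — a fit — the right tool for this form.
- separation of variables — the two dependences are entangled, not a clean product of one-variable pieces.
- the homogeneous substitution — the slope is not a function of the ratio of the variables alone.
- a linear integrating factor: a nonlinear term in the unknown puts this outside the integrating-factor template.


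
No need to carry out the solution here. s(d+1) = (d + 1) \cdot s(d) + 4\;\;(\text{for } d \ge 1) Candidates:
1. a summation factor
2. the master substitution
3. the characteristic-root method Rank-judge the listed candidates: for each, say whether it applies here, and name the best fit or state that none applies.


Diagnosis: a summation factor — normalize by the running product of d + 1: the left side becomes a difference, and differences sum.
- a summation factor: a fit — the right tool for this form.
- the master substitution — no fixed divisor shrinks the index between calls.
- the characteristic-root method — the coefficients change with the index, which the root method cannot absorb.


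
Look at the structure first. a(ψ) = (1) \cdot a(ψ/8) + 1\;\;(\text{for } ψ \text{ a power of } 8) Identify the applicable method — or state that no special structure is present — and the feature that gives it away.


Best approach: the master substitution — treat m = log base 8 of ψ as the new clock: one recursion step advances m by one while ψ scales by 8.


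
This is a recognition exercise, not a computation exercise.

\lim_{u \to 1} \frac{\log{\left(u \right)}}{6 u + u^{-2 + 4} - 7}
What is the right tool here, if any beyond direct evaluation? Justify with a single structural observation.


Verdict: l'Hôpital's rule (0/0) — both numerator and denominator vanish at 1: the genuine 0/0 indeterminate that l'Hôpital exists for. Expanding numerator and denominator to first order gives the same value — the rule automates exactly that.


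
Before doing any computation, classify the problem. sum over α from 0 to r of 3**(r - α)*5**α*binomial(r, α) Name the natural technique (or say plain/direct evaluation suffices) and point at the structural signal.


Best approach: the binomial theorem — the summand is term α of a binomial expansion in 5 and 3; the whole sum is a single power.


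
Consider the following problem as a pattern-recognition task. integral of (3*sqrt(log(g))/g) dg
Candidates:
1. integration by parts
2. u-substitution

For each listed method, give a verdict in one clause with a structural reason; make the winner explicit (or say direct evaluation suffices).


Verdict: u-substitution — collected, the integrand has one factor that is, up to a constant, the derivative of an inner expression the rest depends on — substitute for that inner expression.
- integration by parts — there is no nonconstant-polynomial-times-kernel split with an exp, sine, cosine (degree-1 argument), or logarithm partner.
- u-substitution: a fit — the right tool for this form.


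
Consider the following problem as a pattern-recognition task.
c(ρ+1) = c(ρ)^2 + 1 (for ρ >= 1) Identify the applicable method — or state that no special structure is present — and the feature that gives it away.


Diagnosis: no special technique — once the recursion is nonlinear, characteristic roots, master substitutions, and summation factors are all off the table.


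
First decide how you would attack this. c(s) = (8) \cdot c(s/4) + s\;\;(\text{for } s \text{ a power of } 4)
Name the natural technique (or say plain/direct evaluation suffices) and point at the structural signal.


Technique: the master substitution — the argument shrinks by the factor 4, so measure the index on a logarithmic scale and the recursion becomes a shift.


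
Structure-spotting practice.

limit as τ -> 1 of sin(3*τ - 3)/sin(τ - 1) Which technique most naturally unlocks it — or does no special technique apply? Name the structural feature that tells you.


Method: l'Hôpital's rule (0/0) — plug in 1: top and bottom both hit zero, so differentiate each and retry. Known elementary limits would finish this too — the rule just bypasses the case analysis.


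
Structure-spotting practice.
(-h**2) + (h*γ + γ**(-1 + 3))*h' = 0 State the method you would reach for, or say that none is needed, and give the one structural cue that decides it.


Diagnosis: the homogeneous substitution — scaling γ and h together leaves the slope fixed — it depends only on h/γ, so substitute the ratio. With the right rearrangement (exchanging the roles of the variables where needed), this also fits a Bernoulli template; the homogeneous substitution reads the structure directly.


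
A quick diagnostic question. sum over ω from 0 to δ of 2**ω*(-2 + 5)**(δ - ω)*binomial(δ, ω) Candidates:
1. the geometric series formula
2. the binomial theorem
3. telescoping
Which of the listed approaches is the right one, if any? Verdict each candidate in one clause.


Method: the binomial theorem — terms weighting binomial(δ, ω) against matched powers of 2 and (-2 + 5) reassemble into (2 + (-2 + 5))^δ by the binomial theorem.
- the geometric series formula — consecutive terms are not related by a fixed multiplier.
- the binomial theorem: applies; the problem has the shape this method handles.
- telescoping: neither a shifted-difference shape nor integer-spaced poles are present.


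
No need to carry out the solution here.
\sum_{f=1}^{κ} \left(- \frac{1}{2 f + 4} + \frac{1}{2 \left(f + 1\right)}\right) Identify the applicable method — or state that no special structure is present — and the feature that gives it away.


Diagnosis: telescoping — the generic term is a one-step difference of \frac{1}{2 \left(f + 1\right)}, so partial sums shortcut to endpoint evaluation.


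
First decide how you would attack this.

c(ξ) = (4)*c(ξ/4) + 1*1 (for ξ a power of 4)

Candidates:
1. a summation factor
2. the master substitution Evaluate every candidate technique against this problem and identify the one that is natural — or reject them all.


Best approach: the master substitution — recursion at ξ/4 is multiplicative in the index; logarithmic reindexing via ξ = 4^m linearizes it.
- a summation factor: the recursion divides its index rather than shifting it — there is no previous-term chain for a summation factor to telescope.
- the master substitution: applies; the problem has the shape this method handles.


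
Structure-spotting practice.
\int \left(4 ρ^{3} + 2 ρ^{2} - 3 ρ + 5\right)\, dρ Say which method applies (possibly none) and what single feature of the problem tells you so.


Technique: no special technique — every term is a constant multiple of a power of ρ; term-wise power-rule integration needs no preliminary transformation.


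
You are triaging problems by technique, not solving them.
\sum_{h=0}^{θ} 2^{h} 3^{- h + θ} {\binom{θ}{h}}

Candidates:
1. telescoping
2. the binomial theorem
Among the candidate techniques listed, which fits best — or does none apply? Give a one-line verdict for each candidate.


Best approach: the binomial theorem — {\binom{θ}{h}} weighting matched powers of 2 and 3 is the expanded form of (2 + 3)^θ — fold it back up.
- telescoping: in the displayed form, no term reappears at a neighboring index to cancel against.
- the binomial theorem: a fit — the right tool for this form.


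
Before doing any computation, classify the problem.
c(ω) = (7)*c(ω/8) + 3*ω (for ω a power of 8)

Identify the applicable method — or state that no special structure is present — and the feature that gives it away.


Technique: the master substitution — divide-the-index recursion (ω/8 inside the call) straightens out once the index is rewritten as 8^m.


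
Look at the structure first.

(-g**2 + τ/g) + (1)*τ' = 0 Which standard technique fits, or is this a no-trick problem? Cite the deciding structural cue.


Diagnosis: a linear integrating factor — the unknown enters only to the first power against a nonzero forcing term — the integrating-factor template applies directly.


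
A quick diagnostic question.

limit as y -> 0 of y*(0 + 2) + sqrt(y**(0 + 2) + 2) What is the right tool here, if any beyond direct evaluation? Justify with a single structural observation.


Method: no special technique — the function is continuous at 0; evaluation is itself the limit, no machinery required.


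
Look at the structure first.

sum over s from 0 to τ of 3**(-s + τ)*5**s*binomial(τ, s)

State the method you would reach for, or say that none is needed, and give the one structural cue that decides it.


Best approach: the binomial theorem — the summand is term s of a binomial expansion in 5 and 3; the whole sum is a single power.


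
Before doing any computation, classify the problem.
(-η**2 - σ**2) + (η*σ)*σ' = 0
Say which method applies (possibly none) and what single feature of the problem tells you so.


Best approach: the homogeneous substitution — the slope's numerator and denominator share total degree; set v = σ/η and the equation drops to separable form. Rearranged, this also fits the Bernoulli template directly; the homogeneous substitution reads the structure without the rearrangement.


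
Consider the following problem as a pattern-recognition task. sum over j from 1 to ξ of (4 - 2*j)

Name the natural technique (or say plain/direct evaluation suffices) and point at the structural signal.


Best approach: no special technique — with only polynomial terms in j present, the classical sum-of-powers identities are all you need.


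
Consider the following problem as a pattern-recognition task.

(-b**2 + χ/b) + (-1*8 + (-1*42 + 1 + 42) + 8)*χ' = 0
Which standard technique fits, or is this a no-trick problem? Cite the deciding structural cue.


Technique: a linear integrating factor — linear in the unknown with genuine forcing: multiply through by the exponential of the integrated coefficient and the left side closes into one derivative.


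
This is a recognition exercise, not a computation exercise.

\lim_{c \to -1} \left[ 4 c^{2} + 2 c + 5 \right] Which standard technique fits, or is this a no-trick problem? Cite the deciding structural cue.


Best approach: no special technique — nothing blocks direct substitution at -1: plug in and finish.


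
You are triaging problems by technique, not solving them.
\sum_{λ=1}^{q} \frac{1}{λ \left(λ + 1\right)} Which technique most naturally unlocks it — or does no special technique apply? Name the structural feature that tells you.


Diagnosis: telescoping — the denominator's roots in \frac{1}{λ \left(λ + 1\right)} sit an integer apart: decomposition produces a self-cancelling chain.


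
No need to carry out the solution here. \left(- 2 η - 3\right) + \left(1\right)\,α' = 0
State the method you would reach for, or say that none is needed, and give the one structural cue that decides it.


Diagnosis: no special technique — solved for the derivative, α never appears on the right — this is a direct integration in η, not a differential-equations problem at heart.


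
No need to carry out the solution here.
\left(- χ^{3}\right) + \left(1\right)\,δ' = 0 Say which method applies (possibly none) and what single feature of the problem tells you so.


Verdict: no special technique — solved for the derivative, δ never appears on the right — this is a direct integration in χ, not a differential-equations problem at heart.


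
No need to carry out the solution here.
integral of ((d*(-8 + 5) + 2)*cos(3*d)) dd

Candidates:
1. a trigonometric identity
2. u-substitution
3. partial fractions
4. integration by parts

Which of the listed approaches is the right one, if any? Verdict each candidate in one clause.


Method: integration by parts — differentiate (d*(-8 + 5) + 2), integrate cos(3*d): each pass lowers the polynomial degree, so parts terminates.
- a trigonometric identity — no even trigonometric power and no product of distinct frequencies to rewrite.
- u-substitution: no subexpression of the integrand serves as a whole-integral substitution inner — individual terms may offer their own, but none carries its derivative as a factor of the full integrand; a working change of variable would have to be constructed from outside the expression.
- partial fractions — there is no rational-function structure to decompose.
- integration by parts: applicable, and directly so.


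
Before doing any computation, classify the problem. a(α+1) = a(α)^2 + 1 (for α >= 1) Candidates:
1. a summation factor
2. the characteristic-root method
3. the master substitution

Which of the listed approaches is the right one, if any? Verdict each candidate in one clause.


Diagnosis: no special technique — the update rule curves (it is not linear in the unknown sequence), so no superposition-based closed form attaches — iterate or study it directly.
- a summation factor: no summation factor applies — the rule is not linear in the sequence values.
- the characteristic-root method — nonlinearity rules out exponential-mode superposition from the start.
- the master substitution — no fixed divisor shrinks the index between calls.


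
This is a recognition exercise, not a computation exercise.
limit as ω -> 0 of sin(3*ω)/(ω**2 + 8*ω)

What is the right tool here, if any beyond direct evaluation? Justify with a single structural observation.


Method: l'Hôpital's rule (0/0) — numerator and denominator both vanish at 0 — a genuine 0/0 form, which is exactly when l'Hôpital applies. One could equally expand both pieces locally and compare leading terms; the rule does that in one stroke.


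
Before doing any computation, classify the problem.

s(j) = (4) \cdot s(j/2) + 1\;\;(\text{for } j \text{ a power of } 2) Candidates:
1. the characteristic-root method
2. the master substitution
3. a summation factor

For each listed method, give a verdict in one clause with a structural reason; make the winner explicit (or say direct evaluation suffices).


Method: the master substitution — the argument shrinks by the factor 2, so measure the index on a logarithmic scale and the recursion becomes a shift.
- the characteristic-root method — the recursion divides its index rather than shifting it — outside the constant-shift family the root method covers.
- the master substitution — yes — fits the structure here.
- a summation factor — a divided-index call is outside the fixed-shift first-order family a summation factor normalizes.


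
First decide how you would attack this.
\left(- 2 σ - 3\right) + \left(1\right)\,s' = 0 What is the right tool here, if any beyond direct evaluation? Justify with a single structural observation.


Diagnosis: no special technique — solved for the derivative, s never appears on the right — this is a direct integration in σ, not a differential-equations problem at heart.


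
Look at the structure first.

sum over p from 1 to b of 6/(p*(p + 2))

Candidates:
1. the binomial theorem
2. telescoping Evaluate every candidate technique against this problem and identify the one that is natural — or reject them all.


Method: telescoping — after splitting 6/(p*(p + 2)) into partial fractions, the pieces are shifted copies of one function and cancel telescopically.
- the binomial theorem — no binomial coefficients pair up with complementary powers here.
- telescoping — yes — fits the structure here.


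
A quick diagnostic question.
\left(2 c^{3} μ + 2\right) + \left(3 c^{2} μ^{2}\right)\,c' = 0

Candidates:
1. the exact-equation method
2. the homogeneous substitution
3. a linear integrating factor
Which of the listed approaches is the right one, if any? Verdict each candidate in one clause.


Verdict: the exact-equation method — 2 c^{3} μ + 2 and 3 c^{2} μ^{2} pass the exactness check on the nose, so no integrating factor in μ or c is needed at all.
- the exact-equation method — applies; the problem has the shape this method handles.
- the homogeneous substitution: the slope does not depend on the ratio of the variables alone.
- a linear integrating factor: the unknown enters nonlinearly (through a power, a denominator, or a transcendental function), which the linear integrating-factor recipe cannot absorb as-is — any repair would come from a preliminary substitution, not the factor.
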